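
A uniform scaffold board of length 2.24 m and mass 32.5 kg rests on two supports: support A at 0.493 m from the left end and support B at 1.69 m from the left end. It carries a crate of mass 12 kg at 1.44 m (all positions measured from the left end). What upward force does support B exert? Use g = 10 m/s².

Sum moments about support A (its reaction then has zero moment arm).
Beam weight: 32.5 × 10 = 325 N down at 1.12 m → arm 0.627 m, τ = 325 × 0.627 = 203.8 N·m clockwise.
Crate: 12 × 10 = 120 N down at 1.44 m → arm 0.947 m, τ = 120 × 0.947 = 113.6 N·m clockwise.
Net load moment about support A = 317.4 N·m clockwise.
Reaction R at support B is upward at 1.69 m, arm 1.197 m → moment R × 1.197 counterclockwise.
For rotational equilibrium, R × 1.197 = 317.4, so R = 265 N.

R_B ≈ 265 N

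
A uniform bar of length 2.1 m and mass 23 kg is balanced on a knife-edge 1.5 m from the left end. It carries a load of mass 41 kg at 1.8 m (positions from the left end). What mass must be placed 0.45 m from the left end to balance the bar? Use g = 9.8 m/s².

m ≈ 1.86 kg

About the knife-edge (at 1.5 m from the left end):
Beam weight: 23 × 9.8 = 225.4 N down at 1.05 m → arm 0.45 m, τ = 225.4 × 0.45 = 101.4 N·m counterclockwise.
Load: 41 × 9.8 = 401.8 N down at 1.8 m → arm 0.3 m, τ = 401.8 × 0.3 = 120.5 N·m clockwise.
Net moment of known loads = 19.1 N·m clockwise.
An unknown mass m at 0.45 m has arm 1.05 m; its moment is m·g·1.05 counterclockwise.
Balancing moments: m × 9.8 × 1.05 = 19.1, giving m = 19.1 / (9.8 × 1.05) = 1.86 kg.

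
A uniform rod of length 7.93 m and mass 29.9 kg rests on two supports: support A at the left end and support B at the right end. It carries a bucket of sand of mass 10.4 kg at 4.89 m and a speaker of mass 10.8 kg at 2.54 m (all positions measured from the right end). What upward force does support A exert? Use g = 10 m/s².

R_A ≈ 248 N

Sum moments about support B (its reaction then has zero moment arm).
Beam weight: 29.9 × 10 = 299 N down at 3.965 m → arm 3.965 m, τ = 299 × 3.965 = 1186 N·m counterclockwise.
Bucket of sand: 10.4 × 10 = 104 N down at 4.89 m → arm 4.89 m, τ = 104 × 4.89 = 508.6 N·m counterclockwise.
Speaker: 10.8 × 10 = 108 N down at 2.54 m → arm 2.54 m, τ = 108 × 2.54 = 274.3 N·m counterclockwise.
Net load moment about support B = 1969 N·m counterclockwise.
Reaction R at support A is upward at 7.93 m, arm 7.93 m → moment R × 7.93 clockwise.
Balancing moments: R × 7.93 = 1969, giving R = 248 N.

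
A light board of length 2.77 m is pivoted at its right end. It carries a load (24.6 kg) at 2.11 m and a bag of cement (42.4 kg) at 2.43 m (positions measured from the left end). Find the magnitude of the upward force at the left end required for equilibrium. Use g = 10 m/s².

F ≈ 111 N

Take moments about the right end.
Load: 24.6 × 10 = 246 N down at 2.11 m → arm 0.66 m, τ = 246 × 0.66 = 162.4 N·m counterclockwise.
Bag of cement: 42.4 × 10 = 424 N down at 2.43 m → arm 0.34 m, τ = 424 × 0.34 = 144.2 N·m counterclockwise.
Net moment of the loads = 306.6 N·m counterclockwise.
The upward force F acts at the left end, arm 2.77 m, giving F × 2.77 clockwise.
Στ = 0 ⇒ F × 2.77 = 306.6 ⇒ F = 306.6 / 2.77 = 111 N.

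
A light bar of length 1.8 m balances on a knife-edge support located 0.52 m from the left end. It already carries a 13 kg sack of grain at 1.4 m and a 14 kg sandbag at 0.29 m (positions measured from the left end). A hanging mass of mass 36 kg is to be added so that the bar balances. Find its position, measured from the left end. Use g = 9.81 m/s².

x ≈ 0.292 m from the left end

Take moments about the knife-edge support (at 0.52 m from the left end).
Sack of grain: 13 × 9.81 = 127.5 N down at 1.4 m → arm 0.88 m, τ = 127.5 × 0.88 = 112.2 N·m clockwise.
Sandbag: 14 × 9.81 = 137.3 N down at 0.29 m → arm 0.23 m, τ = 137.3 × 0.23 = 31.58 N·m counterclockwise.
Net moment of existing loads = 80.62 N·m clockwise.
The hanging mass weighs 36 × 9.81 = 353.2 N and must supply an equal counterclockwise moment, so its lever arm about the knife-edge support is 80.62 / 353.2 = 0.228 m.
That puts it at 0.52 − 0.228 = 0.292 m from the left end.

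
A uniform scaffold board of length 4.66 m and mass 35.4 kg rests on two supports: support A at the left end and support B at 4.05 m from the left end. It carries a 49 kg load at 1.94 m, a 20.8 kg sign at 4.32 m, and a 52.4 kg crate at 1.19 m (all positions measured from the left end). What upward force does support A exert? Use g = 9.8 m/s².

R_A ≈ 747 N

Choose support B as the axis so its reaction then has zero moment arm.
Beam weight: 35.4 × 9.8 = 346.9 N down at 2.33 m → arm 1.72 m, τ = 346.9 × 1.72 = 596.7 N·m counterclockwise.
Load: 49 × 9.8 = 480.2 N down at 1.94 m → arm 2.11 m, τ = 480.2 × 2.11 = 1013 N·m counterclockwise.
Sign: 20.8 × 9.8 = 203.8 N down at 4.32 m → arm 0.27 m, τ = 203.8 × 0.27 = 55.03 N·m clockwise.
Crate: 52.4 × 9.8 = 513.5 N down at 1.19 m → arm 2.86 m, τ = 513.5 × 2.86 = 1469 N·m counterclockwise.
Net load moment about support B = 3024 N·m counterclockwise.
Reaction R at support A is upward at 0 m, arm 4.05 m → moment R × 4.05 clockwise.
For rotational equilibrium, R × 4.05 = 3024, so R = 747 N.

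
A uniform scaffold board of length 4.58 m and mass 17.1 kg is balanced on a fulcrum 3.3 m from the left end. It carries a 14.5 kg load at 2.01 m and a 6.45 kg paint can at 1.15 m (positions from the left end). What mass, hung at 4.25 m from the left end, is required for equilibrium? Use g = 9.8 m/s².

m ≈ 52.5 kg

About the fulcrum (at 3.3 m from the left end):
Beam weight: 17.1 × 9.8 = 167.6 N down at 2.29 m → arm 1.01 m, τ = 167.6 × 1.01 = 169.3 N·m counterclockwise.
Load: 14.5 × 9.8 = 142.1 N down at 2.01 m → arm 1.29 m, τ = 142.1 × 1.29 = 183.3 N·m counterclockwise.
Paint can: 6.45 × 9.8 = 63.21 N down at 1.15 m → arm 2.15 m, τ = 63.21 × 2.15 = 135.9 N·m counterclockwise.
Net moment of known loads = 488.5 N·m counterclockwise.
An unknown mass m at 4.25 m has arm 0.95 m; its moment is m·g·0.95 clockwise.
Setting net torque to zero: m × 9.8 × 0.95 = 488.5 → m = 488.5 / (9.8 × 0.95) = 52.5 kg.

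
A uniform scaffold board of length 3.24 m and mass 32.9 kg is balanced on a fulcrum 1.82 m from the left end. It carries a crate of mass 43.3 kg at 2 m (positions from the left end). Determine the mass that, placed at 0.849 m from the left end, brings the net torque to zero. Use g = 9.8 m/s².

Taking torques about the fulcrum (at 1.82 m from the left end):
Beam weight: 32.9 × 9.8 = 322.4 N down at 1.62 m → arm 0.2 m, τ = 322.4 × 0.2 = 64.48 N·m counterclockwise.
Crate: 43.3 × 9.8 = 424.3 N down at 2 m → arm 0.18 m, τ = 424.3 × 0.18 = 76.37 N·m clockwise.
Net moment of known loads = 11.89 N·m clockwise.
An unknown mass m at 0.849 m has arm 0.971 m; its moment is m·g·0.971 counterclockwise.
Setting net torque to zero: m × 9.8 × 0.971 = 11.89 → m = 11.89 / (9.8 × 0.971) = 1.25 kg.

m ≈ 1.25 kg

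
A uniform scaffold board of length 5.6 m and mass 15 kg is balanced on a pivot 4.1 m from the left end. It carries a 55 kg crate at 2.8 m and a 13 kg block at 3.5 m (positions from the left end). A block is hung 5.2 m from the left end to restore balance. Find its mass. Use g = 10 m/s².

m ≈ 89.8 kg

About the pivot (at 4.1 m from the left end):
Beam weight: 15 × 10 = 150 N down at 2.8 m → arm 1.3 m, τ = 150 × 1.3 = 195 N·m counterclockwise.
Crate: 55 × 10 = 550 N down at 2.8 m → arm 1.3 m, τ = 550 × 1.3 = 715 N·m counterclockwise.
Block: 13 × 10 = 130 N down at 3.5 m → arm 0.6 m, τ = 130 × 0.6 = 78 N·m counterclockwise.
Net moment of known loads = 988 N·m counterclockwise.
An unknown mass m at 5.2 m has arm 1.1 m; its moment is m·g·1.1 clockwise.
Setting net torque to zero: m × 10 × 1.1 = 988 → m = 988 / (10 × 1.1) = 89.8 kg.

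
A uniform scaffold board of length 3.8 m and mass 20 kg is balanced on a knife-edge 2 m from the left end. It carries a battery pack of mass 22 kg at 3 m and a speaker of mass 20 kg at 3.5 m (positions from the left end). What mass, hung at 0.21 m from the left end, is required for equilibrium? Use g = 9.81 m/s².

Sum moments about the knife-edge (at 2 m from the left end) (the support reaction has zero arm there).
Beam weight: 20 × 9.81 = 196.2 N down at 1.9 m → arm 0.1 m, τ = 196.2 × 0.1 = 19.62 N·m counterclockwise.
Battery pack: 22 × 9.81 = 215.8 N down at 3 m → arm 1 m, τ = 215.8 × 1 = 215.8 N·m clockwise.
Speaker: 20 × 9.81 = 196.2 N down at 3.5 m → arm 1.5 m, τ = 196.2 × 1.5 = 294.3 N·m clockwise.
Net moment of known loads = 490.5 N·m clockwise.
An unknown mass m at 0.21 m has arm 1.79 m; its moment is m·g·1.79 counterclockwise.
For rotational equilibrium, m × 9.81 × 1.79 = 490.5, so m = 490.5 / (9.81 × 1.79) = 27.9 kg.

m ≈ 27.9 kg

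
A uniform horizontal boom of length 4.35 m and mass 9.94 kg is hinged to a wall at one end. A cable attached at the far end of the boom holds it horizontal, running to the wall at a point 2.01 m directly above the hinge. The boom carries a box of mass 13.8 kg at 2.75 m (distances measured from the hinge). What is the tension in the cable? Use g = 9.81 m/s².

Sum moments about the hinge (the unknown hinge reaction has zero arm there).
Beam weight: 9.94 × 9.81 = 97.51 N down at 2.175 m → arm 2.175 m, τ = 97.51 × 2.175 = 212.1 N·m clockwise.
Box: 13.8 × 9.81 = 135.4 N down at 2.75 m → arm 2.75 m, τ = 135.4 × 2.75 = 372.4 N·m clockwise.
Total clockwise load moment = 584.5 N·m.
The cable tension T acts at 4.35 m; only its component perpendicular to the boom, T sinθ, produces torque. sinθ = h/√(h²+d²) = 2.01/√(2.01²+4.35²) = 0.4195.
Στ = 0 ⇒ T × 4.35 × 0.4195 = 584.5 ⇒ T = 584.5 / 1.825 = 320 N.

T ≈ 320 N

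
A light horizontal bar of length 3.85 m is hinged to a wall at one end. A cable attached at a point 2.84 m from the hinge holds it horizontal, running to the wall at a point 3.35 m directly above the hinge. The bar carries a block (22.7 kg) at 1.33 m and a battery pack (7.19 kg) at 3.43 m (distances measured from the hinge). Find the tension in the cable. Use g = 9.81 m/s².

About the hinge:
Block: 22.7 × 9.81 = 222.7 N down at 1.33 m → arm 1.33 m, τ = 222.7 × 1.33 = 296.2 N·m clockwise.
Battery pack: 7.19 × 9.81 = 70.53 N down at 3.43 m → arm 3.43 m, τ = 70.53 × 3.43 = 241.9 N·m clockwise.
Total clockwise load moment = 538.1 N·m.
The cable tension T acts at 2.84 m; only its component perpendicular to the bar, T sinθ, produces torque. sinθ = h/√(h²+d²) = 3.35/√(3.35²+2.84²) = 0.7628.
Setting net torque to zero: T × 2.84 × 0.7628 = 538.1 → T = 538.1 / 2.166 = 248 N.

T ≈ 248 N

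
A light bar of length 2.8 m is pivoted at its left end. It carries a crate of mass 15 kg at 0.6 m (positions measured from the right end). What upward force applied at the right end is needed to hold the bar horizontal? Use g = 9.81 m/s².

F ≈ 116 N

About the left end:
Crate: 15 × 9.81 = 147.2 N down at 0.6 m → arm 2.2 m, τ = 147.2 × 2.2 = 323.8 N·m clockwise.
Net moment of the loads = 323.8 N·m clockwise.
The upward force F acts at the right end, arm 2.8 m, giving F × 2.8 counterclockwise.
For rotational equilibrium, F × 2.8 = 323.8, so F = 323.8 / 2.8 = 116 N.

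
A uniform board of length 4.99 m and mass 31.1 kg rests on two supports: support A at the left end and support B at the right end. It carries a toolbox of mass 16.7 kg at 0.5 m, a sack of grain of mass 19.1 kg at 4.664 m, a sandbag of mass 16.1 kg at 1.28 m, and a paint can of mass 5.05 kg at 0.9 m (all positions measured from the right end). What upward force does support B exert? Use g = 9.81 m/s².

Choose support A as the axis so its reaction then has zero moment arm.
Beam weight: 31.1 × 9.81 = 305.1 N down at 2.495 m → arm 2.495 m, τ = 305.1 × 2.495 = 761.2 N·m clockwise.
Toolbox: 16.7 × 9.81 = 163.8 N down at 0.5 m → arm 4.49 m, τ = 163.8 × 4.49 = 735.5 N·m clockwise.
Sack of grain: 19.1 × 9.81 = 187.4 N down at 4.664 m → arm 0.326 m, τ = 187.4 × 0.326 = 61.09 N·m clockwise.
Sandbag: 16.1 × 9.81 = 157.9 N down at 1.28 m → arm 3.71 m, τ = 157.9 × 3.71 = 585.8 N·m clockwise.
Paint can: 5.05 × 9.81 = 49.54 N down at 0.9 m → arm 4.09 m, τ = 49.54 × 4.09 = 202.6 N·m clockwise.
Net load moment about support A = 2346 N·m clockwise.
Reaction R at support B is upward at 0 m, arm 4.99 m → moment R × 4.99 counterclockwise.
Στ = 0 ⇒ R × 4.99 = 2346 ⇒ R = 470 N.

R_B ≈ 470 N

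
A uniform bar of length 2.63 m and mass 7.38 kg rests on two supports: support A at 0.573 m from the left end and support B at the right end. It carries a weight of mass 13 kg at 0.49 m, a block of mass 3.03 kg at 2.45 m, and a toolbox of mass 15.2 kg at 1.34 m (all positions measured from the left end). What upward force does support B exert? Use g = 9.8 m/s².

R_B ≈ 104 N

Sum moments about support A (its reaction then has zero moment arm).
Beam weight: 7.38 × 9.8 = 72.32 N down at 1.315 m → arm 0.742 m, τ = 72.32 × 0.742 = 53.66 N·m clockwise.
Weight: 13 × 9.8 = 127.4 N down at 0.49 m → arm 0.083 m, τ = 127.4 × 0.083 = 10.57 N·m counterclockwise.
Block: 3.03 × 9.8 = 29.69 N down at 2.45 m → arm 1.877 m, τ = 29.69 × 1.877 = 55.73 N·m clockwise.
Toolbox: 15.2 × 9.8 = 149 N down at 1.34 m → arm 0.767 m, τ = 149 × 0.767 = 114.3 N·m clockwise.
Net load moment about support A = 213.1 N·m clockwise.
Reaction R at support B is upward at 2.63 m, arm 2.057 m → moment R × 2.057 counterclockwise.
Setting net torque to zero: R × 2.057 = 213.1 → R = 104 N.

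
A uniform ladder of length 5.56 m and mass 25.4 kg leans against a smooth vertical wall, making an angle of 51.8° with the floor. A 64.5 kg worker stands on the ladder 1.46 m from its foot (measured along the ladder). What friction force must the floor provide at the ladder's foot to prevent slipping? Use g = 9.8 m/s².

About the foot of the ladder:
Ladder weight 25.4×9.8 = 248.9 N acts at 2.78 m along the ladder; its horizontal arm is 2.78·cos51.8° = 1.719 m → τ = 427.9 N·m clockwise.
Worker: 64.5×9.8 = 632.1 N at 1.46 m → arm 0.9029 m → τ = 570.7 N·m clockwise.
Wall normal N acts horizontally at the top; its moment arm is the height L sinθ = 5.56·sin51.8° = 4.369 m, counterclockwise.
Balancing moments: N × 4.369 = 998.6, giving N = 229 N.
ΣFx = 0: friction at the foot balances the wall's push, so f = N_wall = 229 N.

f ≈ 229 N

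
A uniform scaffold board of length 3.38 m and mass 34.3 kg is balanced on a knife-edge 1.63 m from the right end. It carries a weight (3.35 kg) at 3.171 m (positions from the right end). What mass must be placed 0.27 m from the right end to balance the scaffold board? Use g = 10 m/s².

m ≈ 5.31 kg

Taking torques about the knife-edge (at 1.63 m from the right end):
Beam weight: 34.3 × 10 = 343 N down at 1.69 m → arm 0.06 m, τ = 343 × 0.06 = 20.58 N·m counterclockwise.
Weight: 3.35 × 10 = 33.5 N down at 3.171 m → arm 1.541 m, τ = 33.5 × 1.541 = 51.62 N·m counterclockwise.
Net moment of known loads = 72.2 N·m counterclockwise.
An unknown mass m at 0.27 m has arm 1.36 m; its moment is m·g·1.36 clockwise.
Balancing moments: m × 10 × 1.36 = 72.2, giving m = 72.2 / (10 × 1.36) = 5.31 kg.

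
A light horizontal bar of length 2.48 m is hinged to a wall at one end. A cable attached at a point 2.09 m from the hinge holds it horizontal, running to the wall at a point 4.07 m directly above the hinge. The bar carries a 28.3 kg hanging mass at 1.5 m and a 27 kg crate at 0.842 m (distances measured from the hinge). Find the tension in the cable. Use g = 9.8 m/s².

About the hinge:
Hanging mass: 28.3 × 9.8 = 277.3 N down at 1.5 m → arm 1.5 m, τ = 277.3 × 1.5 = 416 N·m clockwise.
Crate: 27 × 9.8 = 264.6 N down at 0.842 m → arm 0.842 m, τ = 264.6 × 0.842 = 222.8 N·m clockwise.
Total clockwise load moment = 638.8 N·m.
The cable tension T acts at 2.09 m; only its component perpendicular to the bar, T sinθ, produces torque. sinθ = h/√(h²+d²) = 4.07/√(4.07²+2.09²) = 0.8896.
For rotational equilibrium, T × 2.09 × 0.8896 = 638.8, so T = 638.8 / 1.859 = 344 N.

T ≈ 344 N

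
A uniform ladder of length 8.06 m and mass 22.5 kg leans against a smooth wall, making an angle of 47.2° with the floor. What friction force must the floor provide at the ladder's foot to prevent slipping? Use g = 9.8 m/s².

About the foot of the ladder:
Ladder weight 22.5×9.8 = 220.5 N acts at 4.03 m along the ladder; its horizontal arm is 4.03·cos47.2° = 2.738 m → τ = 603.7 N·m clockwise.
Wall normal N acts horizontally at the top; its moment arm is the height L sinθ = 8.06·sin47.2° = 5.914 m, counterclockwise.
Setting net torque to zero: N × 5.914 = 603.7 → N = 102 N.
ΣFx = 0: friction at the foot balances the wall's push, so f = N_wall = 102 N.

f ≈ 102 N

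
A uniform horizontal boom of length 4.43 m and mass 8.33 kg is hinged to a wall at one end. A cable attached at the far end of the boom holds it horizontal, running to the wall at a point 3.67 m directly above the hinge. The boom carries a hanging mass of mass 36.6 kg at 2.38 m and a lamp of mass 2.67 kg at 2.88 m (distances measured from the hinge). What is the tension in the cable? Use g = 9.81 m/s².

Sum moments about the hinge (the unknown hinge reaction has zero arm there).
Beam weight: 8.33 × 9.81 = 81.72 N down at 2.215 m → arm 2.215 m, τ = 81.72 × 2.215 = 181 N·m clockwise.
Hanging mass: 36.6 × 9.81 = 359 N down at 2.38 m → arm 2.38 m, τ = 359 × 2.38 = 854.4 N·m clockwise.
Lamp: 2.67 × 9.81 = 26.19 N down at 2.88 m → arm 2.88 m, τ = 26.19 × 2.88 = 75.43 N·m clockwise.
Total clockwise load moment = 1111 N·m.
The cable tension T acts at 4.43 m; only its component perpendicular to the boom, T sinθ, produces torque. sinθ = h/√(h²+d²) = 3.67/√(3.67²+4.43²) = 0.638.
Setting net torque to zero: T × 4.43 × 0.638 = 1111 → T = 1111 / 2.826 = 393 N.

T ≈ 393 N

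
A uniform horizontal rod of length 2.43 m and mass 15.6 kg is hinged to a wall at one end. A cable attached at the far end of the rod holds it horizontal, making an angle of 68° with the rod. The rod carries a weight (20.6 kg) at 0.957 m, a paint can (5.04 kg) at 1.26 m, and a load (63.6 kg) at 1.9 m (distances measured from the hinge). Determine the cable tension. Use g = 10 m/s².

T ≈ 736 N

About the hinge:
Beam weight: 15.6 × 10 = 156 N down at 1.215 m → arm 1.215 m, τ = 156 × 1.215 = 189.5 N·m clockwise.
Weight: 20.6 × 10 = 206 N down at 0.957 m → arm 0.957 m, τ = 206 × 0.957 = 197.1 N·m clockwise.
Paint can: 5.04 × 10 = 50.4 N down at 1.26 m → arm 1.26 m, τ = 50.4 × 1.26 = 63.5 N·m clockwise.
Load: 63.6 × 10 = 636 N down at 1.9 m → arm 1.9 m, τ = 636 × 1.9 = 1208 N·m clockwise.
Total clockwise load moment = 1658 N·m.
The cable tension T acts at 2.43 m; only its component perpendicular to the rod, T sinθ, produces torque. sin 68° = 0.9272.
Setting net torque to zero: T × 2.43 × 0.9272 = 1658 → T = 1658 / 2.253 = 736 N.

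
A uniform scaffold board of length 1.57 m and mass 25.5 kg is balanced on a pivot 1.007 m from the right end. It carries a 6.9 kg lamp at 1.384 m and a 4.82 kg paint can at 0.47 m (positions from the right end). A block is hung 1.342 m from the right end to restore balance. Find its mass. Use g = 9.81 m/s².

m ≈ 16.9 kg

Sum moments about the pivot (at 1.007 m from the right end) (the support reaction has zero arm there).
Beam weight: 25.5 × 9.81 = 250.2 N down at 0.785 m → arm 0.222 m, τ = 250.2 × 0.222 = 55.54 N·m clockwise.
Lamp: 6.9 × 9.81 = 67.69 N down at 1.384 m → arm 0.377 m, τ = 67.69 × 0.377 = 25.52 N·m counterclockwise.
Paint can: 4.82 × 9.81 = 47.28 N down at 0.47 m → arm 0.537 m, τ = 47.28 × 0.537 = 25.39 N·m clockwise.
Net moment of known loads = 55.41 N·m clockwise.
An unknown mass m at 1.342 m has arm 0.335 m; its moment is m·g·0.335 counterclockwise.
For rotational equilibrium, m × 9.81 × 0.335 = 55.41, so m = 55.41 / (9.81 × 0.335) = 16.9 kg.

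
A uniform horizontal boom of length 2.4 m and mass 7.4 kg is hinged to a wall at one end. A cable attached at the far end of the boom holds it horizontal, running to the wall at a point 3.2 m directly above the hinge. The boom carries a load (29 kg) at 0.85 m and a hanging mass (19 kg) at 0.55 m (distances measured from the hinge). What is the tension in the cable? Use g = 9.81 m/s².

About the hinge:
Beam weight: 7.4 × 9.81 = 72.59 N down at 1.2 m → arm 1.2 m, τ = 72.59 × 1.2 = 87.11 N·m clockwise.
Load: 29 × 9.81 = 284.5 N down at 0.85 m → arm 0.85 m, τ = 284.5 × 0.85 = 241.8 N·m clockwise.
Hanging mass: 19 × 9.81 = 186.4 N down at 0.55 m → arm 0.55 m, τ = 186.4 × 0.55 = 102.5 N·m clockwise.
Total clockwise load moment = 431.4 N·m.
The cable tension T acts at 2.4 m; only its component perpendicular to the boom, T sinθ, produces torque. sinθ = h/√(h²+d²) = 3.2/√(3.2²+2.4²) = 0.8.
Setting net torque to zero: T × 2.4 × 0.8 = 431.4 → T = 431.4 / 1.92 = 225 N.

T ≈ 225 N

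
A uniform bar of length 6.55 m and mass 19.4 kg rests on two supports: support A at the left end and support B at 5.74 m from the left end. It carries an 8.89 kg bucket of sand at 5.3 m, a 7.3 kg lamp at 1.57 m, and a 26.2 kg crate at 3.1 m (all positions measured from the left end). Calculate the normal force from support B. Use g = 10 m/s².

Sum moments about support A (its reaction then has zero moment arm).
Beam weight: 19.4 × 10 = 194 N down at 3.275 m → arm 3.275 m, τ = 194 × 3.275 = 635.4 N·m clockwise.
Bucket of sand: 8.89 × 10 = 88.9 N down at 5.3 m → arm 5.3 m, τ = 88.9 × 5.3 = 471.2 N·m clockwise.
Lamp: 7.3 × 10 = 73 N down at 1.57 m → arm 1.57 m, τ = 73 × 1.57 = 114.6 N·m clockwise.
Crate: 26.2 × 10 = 262 N down at 3.1 m → arm 3.1 m, τ = 262 × 3.1 = 812.2 N·m clockwise.
Net load moment about support A = 2033 N·m clockwise.
Reaction R at support B is upward at 5.74 m, arm 5.74 m → moment R × 5.74 counterclockwise.
Στ = 0 ⇒ R × 5.74 = 2033 ⇒ R = 354 N.

R_B ≈ 354 N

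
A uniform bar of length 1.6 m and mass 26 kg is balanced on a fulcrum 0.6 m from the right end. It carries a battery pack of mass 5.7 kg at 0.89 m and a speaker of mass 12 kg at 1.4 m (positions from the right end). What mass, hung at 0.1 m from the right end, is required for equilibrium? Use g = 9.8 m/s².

m ≈ 32.9 kg

Choose the fulcrum (at 0.6 m from the right end) as the axis so the support reaction has zero arm there.
Beam weight: 26 × 9.8 = 254.8 N down at 0.8 m → arm 0.2 m, τ = 254.8 × 0.2 = 50.96 N·m counterclockwise.
Battery pack: 5.7 × 9.8 = 55.86 N down at 0.89 m → arm 0.29 m, τ = 55.86 × 0.29 = 16.2 N·m counterclockwise.
Speaker: 12 × 9.8 = 117.6 N down at 1.4 m → arm 0.8 m, τ = 117.6 × 0.8 = 94.08 N·m counterclockwise.
Net moment of known loads = 161.2 N·m counterclockwise.
An unknown mass m at 0.1 m has arm 0.5 m; its moment is m·g·0.5 clockwise.
Balancing moments: m × 9.8 × 0.5 = 161.2, giving m = 161.2 / (9.8 × 0.5) = 32.9 kg.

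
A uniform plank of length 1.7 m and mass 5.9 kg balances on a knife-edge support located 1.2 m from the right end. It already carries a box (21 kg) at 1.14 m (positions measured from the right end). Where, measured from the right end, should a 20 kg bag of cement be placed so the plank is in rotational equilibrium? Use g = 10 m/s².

x ≈ 1.37 m from the right end

Taking torques about the knife-edge support (at 1.2 m from the right end):
Beam weight: 5.9 × 10 = 59 N down at 0.85 m → arm 0.35 m, τ = 59 × 0.35 = 20.65 N·m clockwise.
Box: 21 × 10 = 210 N down at 1.14 m → arm 0.06 m, τ = 210 × 0.06 = 12.6 N·m clockwise.
Net moment of existing loads = 33.25 N·m clockwise.
The bag of cement weighs 20 × 10 = 200 N and must supply an equal counterclockwise moment, so its lever arm about the knife-edge support is 33.25 / 200 = 0.166 m.
That puts it at 1.2 + 0.166 = 1.37 m from the right end.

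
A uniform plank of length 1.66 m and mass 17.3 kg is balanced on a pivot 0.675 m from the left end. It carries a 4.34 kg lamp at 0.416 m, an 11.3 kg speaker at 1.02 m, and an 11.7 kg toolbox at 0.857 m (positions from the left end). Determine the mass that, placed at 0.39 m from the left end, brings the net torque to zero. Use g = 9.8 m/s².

m ≈ 26.6 kg

Choose the pivot (at 0.675 m from the left end) as the axis so the support reaction has zero arm there.
Beam weight: 17.3 × 9.8 = 169.5 N down at 0.83 m → arm 0.155 m, τ = 169.5 × 0.155 = 26.27 N·m clockwise.
Lamp: 4.34 × 9.8 = 42.53 N down at 0.416 m → arm 0.259 m, τ = 42.53 × 0.259 = 11.02 N·m counterclockwise.
Speaker: 11.3 × 9.8 = 110.7 N down at 1.02 m → arm 0.345 m, τ = 110.7 × 0.345 = 38.19 N·m clockwise.
Toolbox: 11.7 × 9.8 = 114.7 N down at 0.857 m → arm 0.182 m, τ = 114.7 × 0.182 = 20.88 N·m clockwise.
Net moment of known loads = 74.32 N·m clockwise.
An unknown mass m at 0.39 m has arm 0.285 m; its moment is m·g·0.285 counterclockwise.
Στ = 0 ⇒ m × 9.8 × 0.285 = 74.32 ⇒ m = 74.32 / (9.8 × 0.285) = 26.6 kg.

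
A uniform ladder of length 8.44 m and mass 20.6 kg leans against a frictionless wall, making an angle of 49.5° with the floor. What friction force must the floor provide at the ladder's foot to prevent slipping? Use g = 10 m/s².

Sum moments about the foot of the ladder (the floor normal and friction both act there and drop out).
Ladder weight 20.6×10 = 206 N acts at 4.22 m along the ladder; its horizontal arm is 4.22·cos49.5° = 2.741 m → τ = 564.6 N·m clockwise.
Wall normal N acts horizontally at the top; its moment arm is the height L sinθ = 8.44·sin49.5° = 6.418 m, counterclockwise.
Setting net torque to zero: N × 6.418 = 564.6 → N = 88 N.
ΣFx = 0: friction at the foot balances the wall's push, so f = N_wall = 88 N.

f ≈ 88 N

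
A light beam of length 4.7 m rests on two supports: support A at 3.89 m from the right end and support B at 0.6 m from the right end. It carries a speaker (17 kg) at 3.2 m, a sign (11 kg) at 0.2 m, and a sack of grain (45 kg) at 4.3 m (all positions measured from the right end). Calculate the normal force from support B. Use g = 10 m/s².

R_B ≈ 103 N

Choose support A as the axis so its reaction then has zero moment arm.
Speaker: 17 × 10 = 170 N down at 3.2 m → arm 0.69 m, τ = 170 × 0.69 = 117.3 N·m clockwise.
Sign: 11 × 10 = 110 N down at 0.2 m → arm 3.69 m, τ = 110 × 3.69 = 405.9 N·m clockwise.
Sack of grain: 45 × 10 = 450 N down at 4.3 m → arm 0.41 m, τ = 450 × 0.41 = 184.5 N·m counterclockwise.
Net load moment about support A = 338.7 N·m clockwise.
Reaction R at support B is upward at 0.6 m, arm 3.29 m → moment R × 3.29 counterclockwise.
Setting net torque to zero: R × 3.29 = 338.7 → R = 103 N.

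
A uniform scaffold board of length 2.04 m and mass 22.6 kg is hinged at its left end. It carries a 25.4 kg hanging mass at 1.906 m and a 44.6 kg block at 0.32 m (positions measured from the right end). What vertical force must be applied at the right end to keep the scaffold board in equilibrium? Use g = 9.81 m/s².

Choose the left end as the axis so the unknown pivot reaction has zero arm there.
Beam weight: 22.6 × 9.81 = 221.7 N down at 1.02 m → arm 1.02 m, τ = 221.7 × 1.02 = 226.1 N·m clockwise.
Hanging mass: 25.4 × 9.81 = 249.2 N down at 1.906 m → arm 0.134 m, τ = 249.2 × 0.134 = 33.39 N·m clockwise.
Block: 44.6 × 9.81 = 437.5 N down at 0.32 m → arm 1.72 m, τ = 437.5 × 1.72 = 752.5 N·m clockwise.
Net moment of the loads = 1012 N·m clockwise.
The upward force F acts at the right end, arm 2.04 m, giving F × 2.04 counterclockwise.
Στ = 0 ⇒ F × 2.04 = 1012 ⇒ F = 1012 / 2.04 = 496 N.

F ≈ 496 N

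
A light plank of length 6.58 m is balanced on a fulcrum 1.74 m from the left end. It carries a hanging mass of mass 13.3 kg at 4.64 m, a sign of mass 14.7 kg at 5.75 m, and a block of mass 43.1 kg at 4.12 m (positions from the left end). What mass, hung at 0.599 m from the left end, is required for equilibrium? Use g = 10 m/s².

m ≈ 175 kg

Taking torques about the fulcrum (at 1.74 m from the left end):
Hanging mass: 13.3 × 10 = 133 N down at 4.64 m → arm 2.9 m, τ = 133 × 2.9 = 385.7 N·m clockwise.
Sign: 14.7 × 10 = 147 N down at 5.75 m → arm 4.01 m, τ = 147 × 4.01 = 589.5 N·m clockwise.
Block: 43.1 × 10 = 431 N down at 4.12 m → arm 2.38 m, τ = 431 × 2.38 = 1026 N·m clockwise.
Net moment of known loads = 2001 N·m clockwise.
An unknown mass m at 0.599 m has arm 1.141 m; its moment is m·g·1.141 counterclockwise.
For rotational equilibrium, m × 10 × 1.141 = 2001, so m = 2001 / (10 × 1.141) = 175 kg.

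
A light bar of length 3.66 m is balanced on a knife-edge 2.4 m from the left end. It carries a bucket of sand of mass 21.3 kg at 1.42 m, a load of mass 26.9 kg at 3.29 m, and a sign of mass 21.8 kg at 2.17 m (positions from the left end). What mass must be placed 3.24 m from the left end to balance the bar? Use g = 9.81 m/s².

Taking torques about the knife-edge (at 2.4 m from the left end):
Bucket of sand: 21.3 × 9.81 = 209 N down at 1.42 m → arm 0.98 m, τ = 209 × 0.98 = 204.8 N·m counterclockwise.
Load: 26.9 × 9.81 = 263.9 N down at 3.29 m → arm 0.89 m, τ = 263.9 × 0.89 = 234.9 N·m clockwise.
Sign: 21.8 × 9.81 = 213.9 N down at 2.17 m → arm 0.23 m, τ = 213.9 × 0.23 = 49.2 N·m counterclockwise.
Net moment of known loads = 19.1 N·m counterclockwise.
An unknown mass m at 3.24 m has arm 0.84 m; its moment is m·g·0.84 clockwise.
Balancing moments: m × 9.81 × 0.84 = 19.1, giving m = 19.1 / (9.81 × 0.84) = 2.32 kg.

m ≈ 2.32 kg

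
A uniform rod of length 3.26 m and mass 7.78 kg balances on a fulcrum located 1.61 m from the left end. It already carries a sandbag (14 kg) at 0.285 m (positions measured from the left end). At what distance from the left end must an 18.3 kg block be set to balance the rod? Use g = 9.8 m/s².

x ≈ 2.62 m from the left end

About the fulcrum (at 1.61 m from the left end):
Beam weight: 7.78 × 9.8 = 76.24 N down at 1.63 m → arm 0.02 m, τ = 76.24 × 0.02 = 1.525 N·m clockwise.
Sandbag: 14 × 9.8 = 137.2 N down at 0.285 m → arm 1.325 m, τ = 137.2 × 1.325 = 181.8 N·m counterclockwise.
Net moment of existing loads = 180.3 N·m counterclockwise.
The block weighs 18.3 × 9.8 = 179.3 N and must supply an equal clockwise moment, so its lever arm about the fulcrum is 180.3 / 179.3 = 1.01 m.
That puts it at 1.61 + 1.01 = 2.62 m from the left end.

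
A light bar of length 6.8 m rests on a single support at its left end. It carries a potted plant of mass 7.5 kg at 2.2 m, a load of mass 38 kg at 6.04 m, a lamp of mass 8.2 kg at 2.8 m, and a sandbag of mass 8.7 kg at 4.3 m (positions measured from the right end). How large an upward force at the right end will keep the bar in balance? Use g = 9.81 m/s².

Sum moments about the left end (the unknown pivot reaction has zero arm there).
Potted plant: 7.5 × 9.81 = 73.58 N down at 2.2 m → arm 4.6 m, τ = 73.58 × 4.6 = 338.5 N·m clockwise.
Load: 38 × 9.81 = 372.8 N down at 6.04 m → arm 0.76 m, τ = 372.8 × 0.76 = 283.3 N·m clockwise.
Lamp: 8.2 × 9.81 = 80.44 N down at 2.8 m → arm 4 m, τ = 80.44 × 4 = 321.8 N·m clockwise.
Sandbag: 8.7 × 9.81 = 85.35 N down at 4.3 m → arm 2.5 m, τ = 85.35 × 2.5 = 213.4 N·m clockwise.
Net moment of the loads = 1157 N·m clockwise.
The upward force F acts at the right end, arm 6.8 m, giving F × 6.8 counterclockwise.
Στ = 0 ⇒ F × 6.8 = 1157 ⇒ F = 1157 / 6.8 = 170 N.

F ≈ 170 N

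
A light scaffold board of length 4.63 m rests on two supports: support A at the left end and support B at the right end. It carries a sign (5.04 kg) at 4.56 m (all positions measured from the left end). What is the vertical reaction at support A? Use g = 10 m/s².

Take moments about support B.
Sign: 5.04 × 10 = 50.4 N down at 4.56 m → arm 0.07 m, τ = 50.4 × 0.07 = 3.528 N·m counterclockwise.
Net load moment about support B = 3.528 N·m counterclockwise.
Reaction R at support A is upward at 0 m, arm 4.63 m → moment R × 4.63 clockwise.
Setting net torque to zero: R × 4.63 = 3.528 → R = 0.762 N.

R_A ≈ 0.762 N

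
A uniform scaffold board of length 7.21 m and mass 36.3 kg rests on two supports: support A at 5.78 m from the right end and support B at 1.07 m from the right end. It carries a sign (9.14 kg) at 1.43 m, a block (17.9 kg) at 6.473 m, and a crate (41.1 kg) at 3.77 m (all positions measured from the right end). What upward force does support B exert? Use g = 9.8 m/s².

Taking torques about support A:
Beam weight: 36.3 × 9.8 = 355.7 N down at 3.605 m → arm 2.175 m, τ = 355.7 × 2.175 = 773.6 N·m clockwise.
Sign: 9.14 × 9.8 = 89.57 N down at 1.43 m → arm 4.35 m, τ = 89.57 × 4.35 = 389.6 N·m clockwise.
Block: 17.9 × 9.8 = 175.4 N down at 6.473 m → arm 0.693 m, τ = 175.4 × 0.693 = 121.6 N·m counterclockwise.
Crate: 41.1 × 9.8 = 402.8 N down at 3.77 m → arm 2.01 m, τ = 402.8 × 2.01 = 809.6 N·m clockwise.
Net load moment about support A = 1851 N·m clockwise.
Reaction R at support B is upward at 1.07 m, arm 4.71 m → moment R × 4.71 counterclockwise.
For rotational equilibrium, R × 4.71 = 1851, so R = 393 N.

R_B ≈ 393 N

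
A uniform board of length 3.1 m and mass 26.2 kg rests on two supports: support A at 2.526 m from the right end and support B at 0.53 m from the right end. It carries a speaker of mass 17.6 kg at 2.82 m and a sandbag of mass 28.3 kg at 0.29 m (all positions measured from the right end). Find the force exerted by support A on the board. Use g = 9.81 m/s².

R_A ≈ 296 N

Take moments about support B.
Beam weight: 26.2 × 9.81 = 257 N down at 1.55 m → arm 1.02 m, τ = 257 × 1.02 = 262.1 N·m counterclockwise.
Speaker: 17.6 × 9.81 = 172.7 N down at 2.82 m → arm 2.29 m, τ = 172.7 × 2.29 = 395.5 N·m counterclockwise.
Sandbag: 28.3 × 9.81 = 277.6 N down at 0.29 m → arm 0.24 m, τ = 277.6 × 0.24 = 66.62 N·m clockwise.
Net load moment about support B = 591 N·m counterclockwise.
Reaction R at support A is upward at 2.526 m, arm 1.996 m → moment R × 1.996 clockwise.
Setting net torque to zero: R × 1.996 = 591 → R = 296 N.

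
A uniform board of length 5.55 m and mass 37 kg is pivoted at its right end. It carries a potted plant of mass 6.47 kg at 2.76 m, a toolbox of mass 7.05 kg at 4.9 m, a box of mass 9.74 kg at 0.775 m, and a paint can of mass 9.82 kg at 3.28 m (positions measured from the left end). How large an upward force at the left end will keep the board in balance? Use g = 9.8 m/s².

Sum moments about the right end (the unknown pivot reaction has zero arm there).
Beam weight: 37 × 9.8 = 362.6 N down at 2.775 m → arm 2.775 m, τ = 362.6 × 2.775 = 1006 N·m counterclockwise.
Potted plant: 6.47 × 9.8 = 63.41 N down at 2.76 m → arm 2.79 m, τ = 63.41 × 2.79 = 176.9 N·m counterclockwise.
Toolbox: 7.05 × 9.8 = 69.09 N down at 4.9 m → arm 0.65 m, τ = 69.09 × 0.65 = 44.91 N·m counterclockwise.
Box: 9.74 × 9.8 = 95.45 N down at 0.775 m → arm 4.775 m, τ = 95.45 × 4.775 = 455.8 N·m counterclockwise.
Paint can: 9.82 × 9.8 = 96.24 N down at 3.28 m → arm 2.27 m, τ = 96.24 × 2.27 = 218.5 N·m counterclockwise.
Net moment of the loads = 1902 N·m counterclockwise.
The upward force F acts at the left end, arm 5.55 m, giving F × 5.55 clockwise.
Balancing moments: F × 5.55 = 1902, giving F = 1902 / 5.55 = 343 N.

F ≈ 343 N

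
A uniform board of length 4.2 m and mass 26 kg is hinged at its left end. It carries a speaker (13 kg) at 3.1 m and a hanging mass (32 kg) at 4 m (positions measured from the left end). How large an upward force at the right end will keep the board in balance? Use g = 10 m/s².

F ≈ 531 N

Sum moments about the left end (the unknown pivot reaction has zero arm there).
Beam weight: 26 × 10 = 260 N down at 2.1 m → arm 2.1 m, τ = 260 × 2.1 = 546 N·m clockwise.
Speaker: 13 × 10 = 130 N down at 3.1 m → arm 3.1 m, τ = 130 × 3.1 = 403 N·m clockwise.
Hanging mass: 32 × 10 = 320 N down at 4 m → arm 4 m, τ = 320 × 4 = 1280 N·m clockwise.
Net moment of the loads = 2229 N·m clockwise.
The upward force F acts at the right end, arm 4.2 m, giving F × 4.2 counterclockwise.
Setting net torque to zero: F × 4.2 = 2229 → F = 2229 / 4.2 = 531 N.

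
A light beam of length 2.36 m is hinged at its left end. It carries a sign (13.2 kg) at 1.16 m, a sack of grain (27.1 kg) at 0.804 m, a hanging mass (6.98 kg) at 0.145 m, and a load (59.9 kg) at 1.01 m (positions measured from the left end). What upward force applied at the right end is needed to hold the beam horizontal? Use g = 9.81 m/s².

Take moments about the left end.
Sign: 13.2 × 9.81 = 129.5 N down at 1.16 m → arm 1.16 m, τ = 129.5 × 1.16 = 150.2 N·m clockwise.
Sack of grain: 27.1 × 9.81 = 265.9 N down at 0.804 m → arm 0.804 m, τ = 265.9 × 0.804 = 213.8 N·m clockwise.
Hanging mass: 6.98 × 9.81 = 68.47 N down at 0.145 m → arm 0.145 m, τ = 68.47 × 0.145 = 9.928 N·m clockwise.
Load: 59.9 × 9.81 = 587.6 N down at 1.01 m → arm 1.01 m, τ = 587.6 × 1.01 = 593.5 N·m clockwise.
Net moment of the loads = 967.4 N·m clockwise.
The upward force F acts at the right end, arm 2.36 m, giving F × 2.36 counterclockwise.
Balancing moments: F × 2.36 = 967.4, giving F = 967.4 / 2.36 = 410 N.

F ≈ 410 N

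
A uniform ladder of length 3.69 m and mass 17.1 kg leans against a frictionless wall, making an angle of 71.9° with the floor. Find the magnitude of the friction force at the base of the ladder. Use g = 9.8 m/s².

f ≈ 27.4 N

Choose the foot of the ladder as the axis so the floor normal and friction both act there and drop out.
Ladder weight 17.1×9.8 = 167.6 N acts at 1.845 m along the ladder; its horizontal arm is 1.845·cos71.9° = 0.5732 m → τ = 96.07 N·m clockwise.
Wall normal N acts horizontally at the top; its moment arm is the height L sinθ = 3.69·sin71.9° = 3.507 m, counterclockwise.
Setting net torque to zero: N × 3.507 = 96.07 → N = 27.4 N.
ΣFx = 0: friction at the foot balances the wall's push, so f = N_wall = 27.4 N.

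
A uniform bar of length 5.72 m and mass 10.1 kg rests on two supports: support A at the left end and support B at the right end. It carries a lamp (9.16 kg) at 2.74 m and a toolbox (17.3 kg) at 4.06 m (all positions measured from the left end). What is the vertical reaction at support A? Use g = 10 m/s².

Taking torques about support B:
Beam weight: 10.1 × 10 = 101 N down at 2.86 m → arm 2.86 m, τ = 101 × 2.86 = 288.9 N·m counterclockwise.
Lamp: 9.16 × 10 = 91.6 N down at 2.74 m → arm 2.98 m, τ = 91.6 × 2.98 = 273 N·m counterclockwise.
Toolbox: 17.3 × 10 = 173 N down at 4.06 m → arm 1.66 m, τ = 173 × 1.66 = 287.2 N·m counterclockwise.
Net load moment about support B = 849.1 N·m counterclockwise.
Reaction R at support A is upward at 0 m, arm 5.72 m → moment R × 5.72 clockwise.
For rotational equilibrium, R × 5.72 = 849.1, so R = 148 N.

R_A ≈ 148 N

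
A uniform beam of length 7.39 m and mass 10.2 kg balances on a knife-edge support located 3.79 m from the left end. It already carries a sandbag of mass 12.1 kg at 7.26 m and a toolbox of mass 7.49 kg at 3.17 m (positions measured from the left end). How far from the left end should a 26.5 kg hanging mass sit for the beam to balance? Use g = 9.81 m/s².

x ≈ 2.42 m from the left end

About the knife-edge support (at 3.79 m from the left end):
Beam weight: 10.2 × 9.81 = 100.1 N down at 3.695 m → arm 0.095 m, τ = 100.1 × 0.095 = 9.509 N·m counterclockwise.
Sandbag: 12.1 × 9.81 = 118.7 N down at 7.26 m → arm 3.47 m, τ = 118.7 × 3.47 = 411.9 N·m clockwise.
Toolbox: 7.49 × 9.81 = 73.48 N down at 3.17 m → arm 0.62 m, τ = 73.48 × 0.62 = 45.56 N·m counterclockwise.
Net moment of existing loads = 356.8 N·m clockwise.
The hanging mass weighs 26.5 × 9.81 = 260 N and must supply an equal counterclockwise moment, so its lever arm about the knife-edge support is 356.8 / 260 = 1.37 m.
That puts it at 3.79 − 1.37 = 2.42 m from the left end.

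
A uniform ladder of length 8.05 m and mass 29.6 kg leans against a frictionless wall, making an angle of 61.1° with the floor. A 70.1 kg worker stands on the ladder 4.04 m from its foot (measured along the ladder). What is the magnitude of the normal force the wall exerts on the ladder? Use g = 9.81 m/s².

N_wall ≈ 271 N

Choose the foot of the ladder as the axis so the floor normal and friction both act there and drop out.
Ladder weight 29.6×9.81 = 290.4 N acts at 4.025 m along the ladder; its horizontal arm is 4.025·cos61.1° = 1.945 m → τ = 564.8 N·m clockwise.
Worker: 70.1×9.81 = 687.7 N at 4.04 m → arm 1.952 m → τ = 1342 N·m clockwise.
Wall normal N acts horizontally at the top; its moment arm is the height L sinθ = 8.05·sin61.1° = 7.047 m, counterclockwise.
Setting net torque to zero: N × 7.047 = 1907 → N = 271 N.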